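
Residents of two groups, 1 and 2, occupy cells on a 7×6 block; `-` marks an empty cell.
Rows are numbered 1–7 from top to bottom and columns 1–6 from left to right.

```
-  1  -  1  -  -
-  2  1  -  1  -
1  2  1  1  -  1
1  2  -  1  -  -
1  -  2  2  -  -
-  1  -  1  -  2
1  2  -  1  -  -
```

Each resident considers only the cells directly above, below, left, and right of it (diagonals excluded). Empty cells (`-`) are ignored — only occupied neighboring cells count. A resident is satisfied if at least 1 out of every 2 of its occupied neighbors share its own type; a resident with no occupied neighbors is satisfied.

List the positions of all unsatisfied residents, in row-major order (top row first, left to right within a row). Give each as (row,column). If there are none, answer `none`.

(1,2), (2,2), (5,4), (6,2), (7,1), (7,2)

Row 1: (1,2)1 0/1 unhappy · (1,4)1 0/0 ok
Row 2: (2,2)2 1/3 unhappy · (2,3)1 1/2 ok · (2,5)1 0/0 ok
Row 3: (3,1)1 1/2 ok · (3,2)2 2/4 ok · (3,3)1 2/3 ok · (3,4)1 2/2 ok · (3,6)1 0/0 ok
Row 4: (4,1)1 2/3 ok · (4,2)2 1/2 ok · (4,4)1 1/2 ok
Row 5: (5,1)1 1/1 ok · (5,3)2 1/1 ok · (5,4)2 1/3 unhappy
Row 6: (6,2)1 0/1 unhappy · (6,4)1 1/2 ok · (6,6)2 0/0 ok
Row 7: (7,1)1 0/1 unhappy · (7,2)2 0/2 unhappy · (7,4)1 1/1 ok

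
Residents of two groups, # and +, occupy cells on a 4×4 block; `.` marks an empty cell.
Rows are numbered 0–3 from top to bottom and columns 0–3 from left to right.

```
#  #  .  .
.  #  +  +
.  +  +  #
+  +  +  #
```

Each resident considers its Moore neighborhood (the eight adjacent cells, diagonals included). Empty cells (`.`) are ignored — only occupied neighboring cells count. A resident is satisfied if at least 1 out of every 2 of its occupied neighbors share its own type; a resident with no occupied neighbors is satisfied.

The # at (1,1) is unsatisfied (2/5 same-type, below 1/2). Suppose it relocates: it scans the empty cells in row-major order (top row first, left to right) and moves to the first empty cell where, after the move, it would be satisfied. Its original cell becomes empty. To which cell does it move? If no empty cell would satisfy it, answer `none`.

(1,0)

Vacating (1,1). Empty cells in order:
  (0,2): 1/3 same-type → still unsatisfied.
  (0,3): 0/2 same-type → still unsatisfied.
  (1,0): 2/3 same-type → satisfied — stop here.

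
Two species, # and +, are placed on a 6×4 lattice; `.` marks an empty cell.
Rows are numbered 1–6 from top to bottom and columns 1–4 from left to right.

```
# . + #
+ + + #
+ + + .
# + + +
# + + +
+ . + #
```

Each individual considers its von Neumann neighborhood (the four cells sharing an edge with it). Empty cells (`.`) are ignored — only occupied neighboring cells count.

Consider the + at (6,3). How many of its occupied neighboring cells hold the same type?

1

Occupied neighbors of (6,3): (5,3)=+, (6,4)=#.
Same type (+): 1 of 2.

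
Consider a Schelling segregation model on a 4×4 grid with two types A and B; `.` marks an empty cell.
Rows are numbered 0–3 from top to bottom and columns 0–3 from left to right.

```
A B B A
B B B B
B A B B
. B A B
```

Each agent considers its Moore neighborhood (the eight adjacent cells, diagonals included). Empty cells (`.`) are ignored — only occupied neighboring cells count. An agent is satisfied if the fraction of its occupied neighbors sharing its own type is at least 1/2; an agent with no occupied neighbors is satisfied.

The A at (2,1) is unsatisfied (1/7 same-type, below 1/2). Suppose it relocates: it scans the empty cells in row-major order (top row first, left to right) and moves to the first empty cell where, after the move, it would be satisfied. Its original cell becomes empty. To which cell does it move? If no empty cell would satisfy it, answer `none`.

Vacating (2,1). Empty cells in order:
  (3,0): 0/2 same-type → still unsatisfied.

none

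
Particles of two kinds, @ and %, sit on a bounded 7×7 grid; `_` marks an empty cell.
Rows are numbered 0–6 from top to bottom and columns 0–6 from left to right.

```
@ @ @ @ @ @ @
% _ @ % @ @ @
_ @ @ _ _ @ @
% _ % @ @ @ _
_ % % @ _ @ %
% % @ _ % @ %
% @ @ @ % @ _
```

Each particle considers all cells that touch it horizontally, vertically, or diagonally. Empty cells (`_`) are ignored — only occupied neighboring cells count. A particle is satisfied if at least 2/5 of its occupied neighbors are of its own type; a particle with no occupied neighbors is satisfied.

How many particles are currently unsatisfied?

(0,0)@ 1/2 ok
(0,1)@ 3/4 ok
(0,2)@ 3/4 ok
(0,3)@ 4/5 ok
(0,4)@ 4/5 ok
(0,5)@ 5/5 ok
(0,6)@ 3/3 ok
(1,0)% 0/3 unhappy
(1,2)@ 5/6 ok
(1,3)% 0/6 unhappy
(1,4)@ 5/6 ok
(1,5)@ 7/7 ok
(1,6)@ 5/5 ok
(2,1)@ 2/5 ok
(2,2)@ 3/5 ok
(2,5)@ 6/6 ok
(2,6)@ 4/4 ok
(3,0)% 1/2 ok
(3,2)% 2/6 unhappy
(3,3)@ 3/5 ok
(3,4)@ 5/5 ok
(3,5)@ 4/5 ok
(4,1)% 5/6 ok
(4,2)% 3/6 ok
(4,3)@ 3/6 ok
(4,5)@ 3/6 ok
(4,6)% 1/4 unhappy
(5,0)% 3/4 ok
(5,1)% 4/7 ok
(5,2)@ 4/7 ok
(5,4)% 1/6 unhappy
(5,5)@ 2/6 unhappy
(5,6)% 1/4 unhappy
(6,0)% 2/3 ok
(6,1)@ 2/5 ok
(6,2)@ 3/4 ok
(6,3)@ 2/4 ok
(6,4)% 1/4 unhappy
(6,5)@ 1/4 unhappy
Unsatisfied: (1,0), (1,3), (3,2), (4,6), (5,4), (5,5), (5,6), (6,4), (6,5) — 9 in total.

9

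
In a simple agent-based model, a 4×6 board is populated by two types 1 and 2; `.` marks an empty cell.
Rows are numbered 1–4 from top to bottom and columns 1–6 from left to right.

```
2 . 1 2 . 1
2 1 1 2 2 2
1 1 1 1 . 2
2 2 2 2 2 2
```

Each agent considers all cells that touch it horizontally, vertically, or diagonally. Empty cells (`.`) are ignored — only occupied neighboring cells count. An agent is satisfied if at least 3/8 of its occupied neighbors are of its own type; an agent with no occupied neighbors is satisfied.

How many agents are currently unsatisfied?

5

Row 1: (1,1)2 1/2 satisfied · (1,3)1 2/4 satisfied · (1,4)2 2/4 satisfied · (1,6)1 0/2 not
Row 2: (2,1)2 1/4 not · (2,2)1 5/7 satisfied · (2,3)1 5/7 satisfied · (2,4)2 2/6 not · (2,5)2 4/6 satisfied · (2,6)2 2/3 satisfied
Row 3: (3,1)1 2/5 satisfied · (3,2)1 4/8 satisfied · (3,3)1 4/8 satisfied · (3,4)1 2/7 not · (3,6)2 4/4 satisfied
Row 4: (4,1)2 1/3 not · (4,2)2 2/5 satisfied · (4,3)2 2/5 satisfied · (4,4)2 2/4 satisfied · (4,5)2 3/4 satisfied · (4,6)2 2/2 satisfied
Unsatisfied: (1,6), (2,1), (2,4), (3,4), (4,1) — 5 in total.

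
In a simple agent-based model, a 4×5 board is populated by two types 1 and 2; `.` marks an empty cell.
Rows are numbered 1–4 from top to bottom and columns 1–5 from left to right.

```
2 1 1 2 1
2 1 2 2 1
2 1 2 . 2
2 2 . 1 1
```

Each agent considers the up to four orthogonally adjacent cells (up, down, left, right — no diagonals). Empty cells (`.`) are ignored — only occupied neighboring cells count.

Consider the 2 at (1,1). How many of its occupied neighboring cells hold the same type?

1

Occupied neighbors of (1,1): (2,1)=2, (1,2)=1.
Same type (2): 1 of 2.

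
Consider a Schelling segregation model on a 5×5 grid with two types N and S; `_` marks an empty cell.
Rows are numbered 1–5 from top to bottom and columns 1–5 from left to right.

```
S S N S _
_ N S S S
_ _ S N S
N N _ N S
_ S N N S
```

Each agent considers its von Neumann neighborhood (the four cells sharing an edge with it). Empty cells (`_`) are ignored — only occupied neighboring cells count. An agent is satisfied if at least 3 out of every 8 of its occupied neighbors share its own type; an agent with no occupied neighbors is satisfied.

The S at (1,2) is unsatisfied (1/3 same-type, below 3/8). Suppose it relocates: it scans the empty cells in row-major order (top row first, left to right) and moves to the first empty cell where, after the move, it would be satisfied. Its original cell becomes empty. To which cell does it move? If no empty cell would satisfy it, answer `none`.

(1,5)

Vacating (1,2). Empty cells in order:
  (1,5): 2/2 same-type → satisfied — stop here.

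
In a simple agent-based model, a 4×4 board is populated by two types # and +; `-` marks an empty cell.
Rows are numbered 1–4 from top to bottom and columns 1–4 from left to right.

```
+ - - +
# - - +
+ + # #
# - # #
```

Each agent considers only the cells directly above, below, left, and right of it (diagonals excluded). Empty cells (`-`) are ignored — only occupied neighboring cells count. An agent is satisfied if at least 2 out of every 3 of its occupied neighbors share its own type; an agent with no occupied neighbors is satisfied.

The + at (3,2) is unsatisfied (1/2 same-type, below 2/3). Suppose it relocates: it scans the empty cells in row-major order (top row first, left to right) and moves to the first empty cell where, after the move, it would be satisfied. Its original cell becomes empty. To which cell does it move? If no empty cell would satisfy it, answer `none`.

(1,2)

Vacating (3,2). Empty cells in order:
  (1,2): 1/1 same-type → satisfied — stop here.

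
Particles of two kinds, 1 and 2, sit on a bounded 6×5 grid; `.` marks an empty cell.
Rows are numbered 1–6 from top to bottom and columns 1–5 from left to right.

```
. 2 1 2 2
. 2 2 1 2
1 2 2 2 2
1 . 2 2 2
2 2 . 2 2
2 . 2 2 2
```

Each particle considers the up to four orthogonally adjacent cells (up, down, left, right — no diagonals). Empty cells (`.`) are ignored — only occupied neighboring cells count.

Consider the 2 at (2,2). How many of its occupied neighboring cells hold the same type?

Occupied neighbors of (2,2): (1,2)=2, (3,2)=2, (2,3)=2.
Same type (2): 3 of 3.

3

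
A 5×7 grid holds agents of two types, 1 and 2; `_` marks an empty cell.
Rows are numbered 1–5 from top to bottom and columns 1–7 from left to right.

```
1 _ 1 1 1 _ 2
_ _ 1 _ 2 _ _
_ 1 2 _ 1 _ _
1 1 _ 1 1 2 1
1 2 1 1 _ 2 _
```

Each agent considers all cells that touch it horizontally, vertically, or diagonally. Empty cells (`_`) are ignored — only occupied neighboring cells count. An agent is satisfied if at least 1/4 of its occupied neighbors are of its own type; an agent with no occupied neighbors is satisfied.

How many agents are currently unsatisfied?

Row 1: (1,1)1 0/0 satisfied · (1,3)1 2/2 satisfied · (1,4)1 3/4 satisfied · (1,5)1 1/2 satisfied · (1,7)2 0/0 satisfied
Row 2: (2,3)1 3/4 satisfied · (2,5)2 0/3 not
Row 3: (3,2)1 3/4 satisfied · (3,3)2 0/4 not · (3,5)1 2/4 satisfied
Row 4: (4,1)1 3/4 satisfied · (4,2)1 4/6 satisfied · (4,4)1 4/5 satisfied · (4,5)1 3/5 satisfied · (4,6)2 1/4 satisfied · (4,7)1 0/2 not
Row 5: (5,1)1 2/3 satisfied · (5,2)2 0/4 not · (5,3)1 3/4 satisfied · (5,4)1 3/3 satisfied · (5,6)2 1/3 satisfied
Unsatisfied: (2,5), (3,3), (4,7), (5,2) — 4 in total.

4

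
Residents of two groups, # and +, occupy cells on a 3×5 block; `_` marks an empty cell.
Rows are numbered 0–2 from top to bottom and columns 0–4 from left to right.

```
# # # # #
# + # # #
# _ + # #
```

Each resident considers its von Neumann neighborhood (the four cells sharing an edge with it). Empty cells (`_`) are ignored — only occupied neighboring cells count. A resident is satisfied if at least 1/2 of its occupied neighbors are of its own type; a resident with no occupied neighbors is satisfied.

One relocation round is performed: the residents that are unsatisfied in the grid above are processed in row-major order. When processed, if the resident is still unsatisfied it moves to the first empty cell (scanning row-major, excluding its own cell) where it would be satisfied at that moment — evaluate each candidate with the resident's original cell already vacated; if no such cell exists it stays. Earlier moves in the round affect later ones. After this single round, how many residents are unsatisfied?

1

Initially unsatisfied (in order): (1,1), (2,2).
  (1,1) → (2,1).
  (2,2): no empty cell satisfies it; stays.
Resulting grid:
# # # # #
# _ # # #
# + + # #
Unsatisfied now: (2,2).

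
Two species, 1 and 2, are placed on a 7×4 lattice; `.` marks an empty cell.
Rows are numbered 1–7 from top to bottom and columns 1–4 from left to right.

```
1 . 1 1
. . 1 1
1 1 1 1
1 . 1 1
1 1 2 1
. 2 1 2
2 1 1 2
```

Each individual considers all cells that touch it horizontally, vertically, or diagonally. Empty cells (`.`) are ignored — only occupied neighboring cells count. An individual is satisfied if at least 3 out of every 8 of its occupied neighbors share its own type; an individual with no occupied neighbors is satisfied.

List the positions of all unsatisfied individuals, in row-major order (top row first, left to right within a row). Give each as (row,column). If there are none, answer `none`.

(5,3), (6,2), (7,4)

(1,1)1 0/0 ok
(1,3)1 3/3 ok
(1,4)1 3/3 ok
(2,3)1 6/6 ok
(2,4)1 5/5 ok
(3,1)1 2/2 ok
(3,2)1 5/5 ok
(3,3)1 6/6 ok
(3,4)1 5/5 ok
(4,1)1 4/4 ok
(4,3)1 6/7 ok
(4,4)1 4/5 ok
(5,1)1 2/3 ok
(5,2)1 4/6 ok
(5,3)2 2/7 unhappy
(5,4)1 3/5 ok
(6,2)2 2/7 unhappy
(6,3)1 4/8 ok
(6,4)2 2/5 ok
(7,1)2 1/2 ok
(7,2)1 2/4 ok
(7,3)1 2/5 ok
(7,4)2 1/3 unhappy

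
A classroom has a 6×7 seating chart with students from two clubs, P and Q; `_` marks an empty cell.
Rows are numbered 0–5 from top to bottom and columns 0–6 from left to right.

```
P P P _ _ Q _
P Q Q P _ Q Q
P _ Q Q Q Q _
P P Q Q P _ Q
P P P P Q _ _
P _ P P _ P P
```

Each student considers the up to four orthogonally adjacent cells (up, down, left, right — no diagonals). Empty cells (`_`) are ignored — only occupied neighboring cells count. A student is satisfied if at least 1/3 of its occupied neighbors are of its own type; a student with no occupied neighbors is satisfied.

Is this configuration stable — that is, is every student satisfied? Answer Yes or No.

Row 0: (0,0)P 2/2 ok · (0,1)P 2/3 ok · (0,2)P 1/2 ok · (0,5)Q 1/1 ok
Row 1: (1,0)P 2/3 ok · (1,1)Q 1/3 ok · (1,2)Q 2/4 ok · (1,3)P 0/2 unhappy · (1,5)Q 3/3 ok · (1,6)Q 1/1 ok
Row 2: (2,0)P 2/2 ok · (2,2)Q 3/3 ok · (2,3)Q 3/4 ok · (2,4)Q 2/3 ok · (2,5)Q 2/2 ok
Row 3: (3,0)P 3/3 ok · (3,1)P 2/3 ok · (3,2)Q 2/4 ok · (3,3)Q 2/4 ok · (3,4)P 0/3 unhappy · (3,6)Q 0/0 ok
Row 4: (4,0)P 3/3 ok · (4,1)P 3/3 ok · (4,2)P 3/4 ok · (4,3)P 2/4 ok · (4,4)Q 0/2 unhappy
Row 5: (5,0)P 1/1 ok · (5,2)P 2/2 ok · (5,3)P 2/2 ok · (5,5)P 1/1 ok · (5,6)P 1/1 ok
For instance (1,3) has only 0/2 same-type neighbors, below 1/3.

No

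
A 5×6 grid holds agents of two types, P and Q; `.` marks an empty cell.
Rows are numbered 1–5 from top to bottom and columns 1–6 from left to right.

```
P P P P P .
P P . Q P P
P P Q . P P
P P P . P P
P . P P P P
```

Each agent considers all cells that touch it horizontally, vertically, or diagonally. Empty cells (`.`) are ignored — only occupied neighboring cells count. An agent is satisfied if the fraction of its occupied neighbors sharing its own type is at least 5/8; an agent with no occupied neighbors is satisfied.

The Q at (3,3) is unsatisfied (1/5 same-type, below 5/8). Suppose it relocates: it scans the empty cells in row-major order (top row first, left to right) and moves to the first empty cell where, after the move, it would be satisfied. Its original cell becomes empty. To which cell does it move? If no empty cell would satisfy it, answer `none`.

Vacating (3,3). Empty cells in order:
  (1,6): 0/3 same-type → still unsatisfied.
  (2,3): 1/6 same-type → still unsatisfied.
  (3,4): 1/5 same-type → still unsatisfied.
  (4,4): 0/6 same-type → still unsatisfied.
  (5,2): 0/5 same-type → still unsatisfied.

none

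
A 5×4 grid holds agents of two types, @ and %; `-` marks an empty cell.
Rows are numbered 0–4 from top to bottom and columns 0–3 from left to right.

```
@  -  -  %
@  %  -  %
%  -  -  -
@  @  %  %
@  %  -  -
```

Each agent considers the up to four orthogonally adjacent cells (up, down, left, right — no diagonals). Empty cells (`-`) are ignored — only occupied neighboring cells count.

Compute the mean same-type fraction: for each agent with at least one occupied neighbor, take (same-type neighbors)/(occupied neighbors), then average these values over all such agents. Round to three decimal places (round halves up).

0.528

(0,0)@ 1/1
(0,3)% 1/1
(1,0)@ 1/3
(1,1)% 0/1
(1,3)% 1/1
(2,0)% 0/2
(3,0)@ 2/3
(3,1)@ 1/3
(3,2)% 1/2
(3,3)% 1/1
(4,0)@ 1/2
(4,1)% 0/2
Sum over 12 agents: 1/1 + 1/1 + 1/3 + 0/1 + 1/1 + 0/2 + 2/3 + 1/3 + 1/2 + 1/1 + 1/2 + 0/2 = 19/3; mean = 19/3 ÷ 12 = 19/36 = 0.527777… → 0.528.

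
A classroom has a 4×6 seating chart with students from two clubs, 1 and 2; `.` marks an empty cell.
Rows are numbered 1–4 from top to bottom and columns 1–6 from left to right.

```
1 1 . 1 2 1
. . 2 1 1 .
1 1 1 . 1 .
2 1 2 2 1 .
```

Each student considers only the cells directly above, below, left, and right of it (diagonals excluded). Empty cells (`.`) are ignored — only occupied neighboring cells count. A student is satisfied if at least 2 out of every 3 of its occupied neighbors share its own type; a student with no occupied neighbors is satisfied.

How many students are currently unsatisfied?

Row 1: (1,1)1 1/1 ok · (1,2)1 1/1 ok · (1,4)1 1/2 unhappy · (1,5)2 0/3 unhappy · (1,6)1 0/1 unhappy
Row 2: (2,3)2 0/2 unhappy · (2,4)1 2/3 ok · (2,5)1 2/3 ok
Row 3: (3,1)1 1/2 unhappy · (3,2)1 3/3 ok · (3,3)1 1/3 unhappy · (3,5)1 2/2 ok
Row 4: (4,1)2 0/2 unhappy · (4,2)1 1/3 unhappy · (4,3)2 1/3 unhappy · (4,4)2 1/2 unhappy · (4,5)1 1/2 unhappy
Unsatisfied: (1,4), (1,5), (1,6), (2,3), (3,1), (3,3), (4,1), (4,2), (4,3), (4,4), (4,5) — 11 in total.

11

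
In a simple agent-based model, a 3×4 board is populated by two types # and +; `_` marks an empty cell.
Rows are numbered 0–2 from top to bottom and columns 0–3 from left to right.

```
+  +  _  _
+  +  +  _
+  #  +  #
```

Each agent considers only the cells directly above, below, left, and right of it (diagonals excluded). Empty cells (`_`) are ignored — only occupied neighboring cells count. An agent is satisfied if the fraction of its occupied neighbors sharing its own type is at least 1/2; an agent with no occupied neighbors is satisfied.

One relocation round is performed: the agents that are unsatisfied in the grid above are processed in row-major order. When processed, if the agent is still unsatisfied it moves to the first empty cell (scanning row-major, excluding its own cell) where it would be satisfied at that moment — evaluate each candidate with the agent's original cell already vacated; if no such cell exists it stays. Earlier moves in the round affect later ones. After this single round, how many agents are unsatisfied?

Initially unsatisfied (in order): (2,1), (2,2), (2,3).
  (2,1) → (0,3).
  (2,2): now satisfied by earlier moves; stays.
  (2,3) → (1,3).
Resulting grid:
+ + _ #
+ + + #
+ _ + _
All satisfied now.

0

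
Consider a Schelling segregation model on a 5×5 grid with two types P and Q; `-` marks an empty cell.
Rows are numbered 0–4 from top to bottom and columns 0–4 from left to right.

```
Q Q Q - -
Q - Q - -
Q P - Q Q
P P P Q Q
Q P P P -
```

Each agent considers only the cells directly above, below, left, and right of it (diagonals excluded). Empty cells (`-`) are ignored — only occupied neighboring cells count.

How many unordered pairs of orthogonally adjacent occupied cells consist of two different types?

6

Scan each occupied cell's neighbors to the right and below so each pair is counted once.
Row 0: Q(0,0)–Q(0,1)= Q(0,0)–Q(1,0)= Q(0,1)–Q(0,2)= Q(0,2)–Q(1,2)=  → 0/4 unlike.
Row 1: Q(1,0)–Q(2,0)=  → 0/1 unlike.
Row 2: Q(2,0)–P(2,1)≠ Q(2,0)–P(3,0)≠ P(2,1)–P(3,1)= Q(2,3)–Q(2,4)= Q(2,3)–Q(3,3)= Q(2,4)–Q(3,4)=  → 2/6 unlike.
Row 3: P(3,0)–P(3,1)= P(3,0)–Q(4,0)≠ P(3,1)–P(3,2)= P(3,1)–P(4,1)= P(3,2)–Q(3,3)≠ P(3,2)–P(4,2)= Q(3,3)–Q(3,4)= Q(3,3)–P(4,3)≠  → 3/8 unlike.
Row 4: Q(4,0)–P(4,1)≠ P(4,1)–P(4,2)= P(4,2)–P(4,3)=  → 1/3 unlike.
Total adjacent occupied pairs: 22; unlike-type pairs: 6.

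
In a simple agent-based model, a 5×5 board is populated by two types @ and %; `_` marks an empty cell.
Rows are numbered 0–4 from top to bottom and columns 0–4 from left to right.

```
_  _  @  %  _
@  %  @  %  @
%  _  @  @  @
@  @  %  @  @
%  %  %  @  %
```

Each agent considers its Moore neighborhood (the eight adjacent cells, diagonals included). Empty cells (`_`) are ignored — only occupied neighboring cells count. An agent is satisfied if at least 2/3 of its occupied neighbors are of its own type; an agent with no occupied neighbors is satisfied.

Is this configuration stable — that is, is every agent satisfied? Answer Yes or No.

No

(0,2)@ 1/4 not
(0,3)% 1/4 not
(1,0)@ 0/2 not
(1,1)% 1/5 not
(1,2)@ 3/6 not
(1,3)% 1/7 not
(1,4)@ 2/4 not
(2,0)% 1/4 not
(2,2)@ 4/7 not
(2,3)@ 6/8 satisfied
(2,4)@ 4/5 satisfied
(3,0)@ 1/4 not
(3,1)@ 2/7 not
(3,2)% 2/7 not
(3,3)@ 5/8 not
(3,4)@ 4/5 satisfied
(4,0)% 1/3 not
(4,1)% 3/5 not
(4,2)% 2/5 not
(4,3)@ 2/5 not
(4,4)% 0/3 not
For instance (0,2) has only 1/4 same-type neighbors, below 2/3.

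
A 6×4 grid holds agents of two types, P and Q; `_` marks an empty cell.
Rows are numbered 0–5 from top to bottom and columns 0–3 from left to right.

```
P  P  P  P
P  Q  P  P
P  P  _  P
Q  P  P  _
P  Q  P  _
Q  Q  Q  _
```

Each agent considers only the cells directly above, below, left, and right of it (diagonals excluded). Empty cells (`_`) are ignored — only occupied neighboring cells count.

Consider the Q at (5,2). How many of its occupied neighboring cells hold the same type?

Occupied neighbors of (5,2): (4,2)=P, (5,1)=Q.
Same type (Q): 1 of 2.

1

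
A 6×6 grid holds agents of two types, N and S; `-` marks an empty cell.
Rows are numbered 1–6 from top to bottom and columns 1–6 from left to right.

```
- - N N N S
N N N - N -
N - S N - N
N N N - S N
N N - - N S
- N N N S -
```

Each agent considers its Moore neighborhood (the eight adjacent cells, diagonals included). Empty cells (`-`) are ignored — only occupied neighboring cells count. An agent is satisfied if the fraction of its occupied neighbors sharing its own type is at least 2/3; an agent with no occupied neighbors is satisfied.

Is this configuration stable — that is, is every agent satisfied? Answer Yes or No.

No

(1,3)N 3/3 satisfied
(1,4)N 4/4 satisfied
(1,5)N 2/3 satisfied
(1,6)S 0/2 not
(2,1)N 2/2 satisfied
(2,2)N 4/5 satisfied
(2,3)N 4/5 satisfied
(2,5)N 4/5 satisfied
(3,1)N 4/4 satisfied
(3,3)S 0/5 not
(3,4)N 3/5 not
(3,6)N 2/3 satisfied
(4,1)N 4/4 satisfied
(4,2)N 5/6 satisfied
(4,3)N 3/4 satisfied
(4,5)S 1/5 not
(4,6)N 2/4 not
(5,1)N 4/4 satisfied
(5,2)N 6/6 satisfied
(5,5)N 2/5 not
(5,6)S 2/4 not
(6,2)N 3/3 satisfied
(6,3)N 3/3 satisfied
(6,4)N 2/3 satisfied
(6,5)S 1/3 not
For instance (1,6) has only 0/2 same-type neighbors, below 2/3.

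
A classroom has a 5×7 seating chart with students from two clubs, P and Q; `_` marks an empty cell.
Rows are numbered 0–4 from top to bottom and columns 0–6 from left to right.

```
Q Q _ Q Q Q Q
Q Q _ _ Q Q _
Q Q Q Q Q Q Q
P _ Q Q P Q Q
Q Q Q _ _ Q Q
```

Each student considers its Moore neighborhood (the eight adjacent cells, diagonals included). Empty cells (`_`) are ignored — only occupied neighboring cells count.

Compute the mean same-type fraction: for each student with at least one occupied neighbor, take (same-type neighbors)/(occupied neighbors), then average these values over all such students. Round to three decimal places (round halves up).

Row 0: (0,0)Q 3/3 · (0,1)Q 3/3 · (0,3)Q 2/2 · (0,4)Q 4/4 · (0,5)Q 4/4 · (0,6)Q 2/2
Row 1: (1,0)Q 5/5 · (1,1)Q 6/6 · (1,4)Q 7/7 · (1,5)Q 7/7
Row 2: (2,0)Q 3/4 · (2,1)Q 5/6 · (2,2)Q 5/5 · (2,3)Q 5/6 · (2,4)Q 6/7 · (2,5)Q 6/7 · (2,6)Q 4/4
Row 3: (3,0)P 0/4 · (3,2)Q 6/6 · (3,3)Q 5/6 · (3,4)P 0/6 · (3,5)Q 6/7 · (3,6)Q 5/5
Row 4: (4,0)Q 1/2 · (4,1)Q 3/4 · (4,2)Q 3/3 · (4,5)Q 3/4 · (4,6)Q 3/3
Sum over 28 students: 3/3 + 3/3 + 2/2 + 4/4 + 4/4 + 2/2 + 5/5 + 6/6 + 7/7 + 7/7 + 3/4 + 5/6 + 5/5 + 5/6 + 6/7 + 6/7 + 4/4 + 0/4 + 6/6 + 5/6 + 0/6 + 6/7 + 5/5 + 1/2 + 3/4 + 3/3 + 3/4 + 3/3 = 667/28; mean = 667/28 ÷ 28 = 667/784 = 0.850765… → 0.851.

0.851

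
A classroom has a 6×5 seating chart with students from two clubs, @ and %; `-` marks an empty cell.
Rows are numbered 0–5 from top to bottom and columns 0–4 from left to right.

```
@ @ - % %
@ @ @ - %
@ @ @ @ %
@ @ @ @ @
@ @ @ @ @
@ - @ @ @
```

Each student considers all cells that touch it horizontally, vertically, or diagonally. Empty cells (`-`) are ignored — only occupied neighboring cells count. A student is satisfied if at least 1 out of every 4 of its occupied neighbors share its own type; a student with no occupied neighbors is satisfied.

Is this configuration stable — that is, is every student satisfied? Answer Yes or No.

Row 0: (0,0)@ 3/3 ok · (0,1)@ 4/4 ok · (0,3)% 2/3 ok · (0,4)% 2/2 ok
Row 1: (1,0)@ 5/5 ok · (1,1)@ 7/7 ok · (1,2)@ 5/6 ok · (1,4)% 3/4 ok
Row 2: (2,0)@ 5/5 ok · (2,1)@ 8/8 ok · (2,2)@ 7/7 ok · (2,3)@ 5/7 ok · (2,4)% 1/4 ok
Row 3: (3,0)@ 5/5 ok · (3,1)@ 8/8 ok · (3,2)@ 8/8 ok · (3,3)@ 7/8 ok · (3,4)@ 4/5 ok
Row 4: (4,0)@ 4/4 ok · (4,1)@ 7/7 ok · (4,2)@ 7/7 ok · (4,3)@ 8/8 ok · (4,4)@ 5/5 ok
Row 5: (5,0)@ 2/2 ok · (5,2)@ 4/4 ok · (5,3)@ 5/5 ok · (5,4)@ 3/3 ok
All meet the threshold, so the configuration is stable.

Yes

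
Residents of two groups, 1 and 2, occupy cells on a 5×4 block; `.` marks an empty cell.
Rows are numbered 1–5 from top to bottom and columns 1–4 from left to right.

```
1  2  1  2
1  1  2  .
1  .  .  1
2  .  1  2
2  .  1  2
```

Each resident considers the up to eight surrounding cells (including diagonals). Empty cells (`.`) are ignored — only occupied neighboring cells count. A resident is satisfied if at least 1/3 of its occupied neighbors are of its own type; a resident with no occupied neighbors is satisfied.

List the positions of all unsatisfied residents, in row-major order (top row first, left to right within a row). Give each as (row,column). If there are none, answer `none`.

Row 1: (1,1)1 2/3 ✓ · (1,2)2 1/5 ✗ · (1,3)1 1/4 ✗ · (1,4)2 1/2 ✓
Row 2: (2,1)1 3/4 ✓ · (2,2)1 4/6 ✓ · (2,3)2 2/5 ✓
Row 3: (3,1)1 2/3 ✓ · (3,4)1 1/3 ✓
Row 4: (4,1)2 1/2 ✓ · (4,3)1 2/4 ✓ · (4,4)2 1/4 ✗
Row 5: (5,1)2 1/1 ✓ · (5,3)1 1/3 ✓ · (5,4)2 1/3 ✓

(1,2), (1,3), (4,4)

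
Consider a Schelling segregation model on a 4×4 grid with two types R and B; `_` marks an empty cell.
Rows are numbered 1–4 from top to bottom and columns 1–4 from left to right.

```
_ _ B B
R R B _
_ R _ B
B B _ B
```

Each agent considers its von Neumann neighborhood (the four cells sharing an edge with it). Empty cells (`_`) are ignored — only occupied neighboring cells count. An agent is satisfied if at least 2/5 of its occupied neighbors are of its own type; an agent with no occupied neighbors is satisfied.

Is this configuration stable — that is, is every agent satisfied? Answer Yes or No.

(1,3)B 2/2 ✓
(1,4)B 1/1 ✓
(2,1)R 1/1 ✓
(2,2)R 2/3 ✓
(2,3)B 1/2 ✓
(3,2)R 1/2 ✓
(3,4)B 1/1 ✓
(4,1)B 1/1 ✓
(4,2)B 1/2 ✓
(4,4)B 1/1 ✓
All meet the threshold, so the configuration is stable.

Yes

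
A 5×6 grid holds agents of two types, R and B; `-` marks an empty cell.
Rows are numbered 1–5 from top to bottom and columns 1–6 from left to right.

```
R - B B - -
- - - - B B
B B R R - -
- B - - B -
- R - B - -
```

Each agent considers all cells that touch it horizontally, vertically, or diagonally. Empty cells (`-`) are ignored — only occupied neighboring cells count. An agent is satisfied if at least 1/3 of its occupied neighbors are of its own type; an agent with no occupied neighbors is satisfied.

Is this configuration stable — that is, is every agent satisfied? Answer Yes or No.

(1,1)R 0/0 satisfied
(1,3)B 1/1 satisfied
(1,4)B 2/2 satisfied
(2,5)B 2/3 satisfied
(2,6)B 1/1 satisfied
(3,1)B 2/2 satisfied
(3,2)B 2/3 satisfied
(3,3)R 1/3 satisfied
(3,4)R 1/3 satisfied
(4,2)B 2/4 satisfied
(4,5)B 1/2 satisfied
(5,2)R 0/1 not
(5,4)B 1/1 satisfied
For instance (5,2) has only 0/1 same-type neighbors, below 1/3.

No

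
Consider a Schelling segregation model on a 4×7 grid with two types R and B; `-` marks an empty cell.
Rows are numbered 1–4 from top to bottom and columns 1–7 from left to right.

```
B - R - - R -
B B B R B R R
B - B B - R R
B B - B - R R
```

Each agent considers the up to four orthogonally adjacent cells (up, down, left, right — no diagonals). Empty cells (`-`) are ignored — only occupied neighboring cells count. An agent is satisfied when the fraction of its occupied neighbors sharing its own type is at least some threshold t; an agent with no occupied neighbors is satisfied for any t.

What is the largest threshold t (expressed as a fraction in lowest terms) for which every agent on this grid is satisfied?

Row 1: (1,1)B 1/1 · (1,3)R 0/1 · (1,6)R 1/1
Row 2: (2,1)B 3/3 · (2,2)B 2/2 · (2,3)B 2/4 · (2,4)R 0/3 · (2,5)B 0/2 · (2,6)R 3/4 · (2,7)R 2/2
Row 3: (3,1)B 2/2 · (3,3)B 2/2 · (3,4)B 2/3 · (3,6)R 3/3 · (3,7)R 3/3
Row 4: (4,1)B 2/2 · (4,2)B 1/1 · (4,4)B 1/1 · (4,6)R 2/2 · (4,7)R 2/2
The smallest same-type fraction is 0/1 at (1,3), which reduces to 0/1. Any threshold above that leaves this agent unsatisfied.

0/1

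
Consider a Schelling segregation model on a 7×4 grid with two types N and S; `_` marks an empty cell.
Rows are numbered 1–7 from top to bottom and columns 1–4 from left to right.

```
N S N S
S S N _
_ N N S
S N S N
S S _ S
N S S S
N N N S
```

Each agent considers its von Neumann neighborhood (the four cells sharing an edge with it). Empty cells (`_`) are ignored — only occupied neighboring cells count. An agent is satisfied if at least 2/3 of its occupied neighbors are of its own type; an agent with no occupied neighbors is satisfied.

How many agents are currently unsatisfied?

Row 1: (1,1)N 0/2 unhappy · (1,2)S 1/3 unhappy · (1,3)N 1/3 unhappy · (1,4)S 0/1 unhappy
Row 2: (2,1)S 1/2 unhappy · (2,2)S 2/4 unhappy · (2,3)N 2/3 ok
Row 3: (3,2)N 2/3 ok · (3,3)N 2/4 unhappy · (3,4)S 0/2 unhappy
Row 4: (4,1)S 1/2 unhappy · (4,2)N 1/4 unhappy · (4,3)S 0/3 unhappy · (4,4)N 0/3 unhappy
Row 5: (5,1)S 2/3 ok · (5,2)S 2/3 ok · (5,4)S 1/2 unhappy
Row 6: (6,1)N 1/3 unhappy · (6,2)S 2/4 unhappy · (6,3)S 2/3 ok · (6,4)S 3/3 ok
Row 7: (7,1)N 2/2 ok · (7,2)N 2/3 ok · (7,3)N 1/3 unhappy · (7,4)S 1/2 unhappy
Unsatisfied: (1,1), (1,2), (1,3), (1,4), (2,1), (2,2), (3,3), (3,4), (4,1), (4,2), (4,3), (4,4), (5,4), (6,1), (6,2), (7,3), (7,4) — 17 in total.

17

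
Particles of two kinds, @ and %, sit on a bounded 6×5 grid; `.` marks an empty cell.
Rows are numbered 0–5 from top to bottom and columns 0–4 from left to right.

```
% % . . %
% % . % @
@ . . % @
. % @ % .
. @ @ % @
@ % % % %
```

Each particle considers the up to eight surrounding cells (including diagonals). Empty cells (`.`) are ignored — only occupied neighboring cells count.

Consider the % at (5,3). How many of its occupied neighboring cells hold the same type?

Occupied neighbors of (5,3): (4,2)=@, (4,3)=%, (4,4)=@, (5,2)=%, (5,4)=%.
Same type (%): 3 of 5.

3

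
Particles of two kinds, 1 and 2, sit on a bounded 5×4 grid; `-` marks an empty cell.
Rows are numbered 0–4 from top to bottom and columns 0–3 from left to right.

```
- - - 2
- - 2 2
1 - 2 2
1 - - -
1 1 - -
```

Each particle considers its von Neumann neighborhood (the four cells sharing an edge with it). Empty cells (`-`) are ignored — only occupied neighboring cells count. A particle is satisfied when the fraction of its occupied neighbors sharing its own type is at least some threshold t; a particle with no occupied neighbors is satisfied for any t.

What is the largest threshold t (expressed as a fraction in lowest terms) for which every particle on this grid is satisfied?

1/1

Row 0: (0,3)2 1/1
Row 1: (1,2)2 2/2 · (1,3)2 3/3
Row 2: (2,0)1 1/1 · (2,2)2 2/2 · (2,3)2 2/2
Row 3: (3,0)1 2/2
Row 4: (4,0)1 2/2 · (4,1)1 1/1
The smallest same-type fraction is 1/1 at (0,3), which reduces to 1/1. Any threshold above that leaves this particle unsatisfied.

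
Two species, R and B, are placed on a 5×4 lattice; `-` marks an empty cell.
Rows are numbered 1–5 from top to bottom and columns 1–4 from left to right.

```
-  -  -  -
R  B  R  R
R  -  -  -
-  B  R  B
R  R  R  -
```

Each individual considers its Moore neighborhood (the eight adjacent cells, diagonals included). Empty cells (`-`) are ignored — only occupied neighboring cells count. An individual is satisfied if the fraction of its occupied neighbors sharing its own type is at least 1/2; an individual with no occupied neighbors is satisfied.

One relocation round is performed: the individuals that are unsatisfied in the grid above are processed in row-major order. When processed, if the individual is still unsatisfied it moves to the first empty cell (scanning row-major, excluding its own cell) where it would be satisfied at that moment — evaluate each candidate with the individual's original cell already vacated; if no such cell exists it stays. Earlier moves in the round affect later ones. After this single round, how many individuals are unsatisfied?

3

Initially unsatisfied (in order): (2,2), (3,1), (4,2), (4,4).
  (2,2): no empty cell satisfies it; stays.
  (3,1) → (1,1).
  (4,2) → (3,1).
  (4,4): no empty cell satisfies it; stays.
Resulting grid:
R - - -
R B R R
B - - -
- - R B
R R R -
Unsatisfied now: (2,1), (2,2), (4,4).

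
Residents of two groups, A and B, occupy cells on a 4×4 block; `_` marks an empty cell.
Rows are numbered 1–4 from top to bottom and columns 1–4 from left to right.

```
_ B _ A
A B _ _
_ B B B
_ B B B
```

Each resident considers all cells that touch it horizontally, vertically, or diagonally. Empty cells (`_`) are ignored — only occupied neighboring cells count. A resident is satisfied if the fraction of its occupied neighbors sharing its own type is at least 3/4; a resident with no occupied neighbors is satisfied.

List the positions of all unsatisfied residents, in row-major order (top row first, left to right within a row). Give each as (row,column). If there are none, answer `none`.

(1,2)B 1/2 unhappy
(1,4)A 0/0 ok
(2,1)A 0/3 unhappy
(2,2)B 3/4 ok
(3,2)B 4/5 ok
(3,3)B 6/6 ok
(3,4)B 3/3 ok
(4,2)B 3/3 ok
(4,3)B 5/5 ok
(4,4)B 3/3 ok

(1,2), (2,1)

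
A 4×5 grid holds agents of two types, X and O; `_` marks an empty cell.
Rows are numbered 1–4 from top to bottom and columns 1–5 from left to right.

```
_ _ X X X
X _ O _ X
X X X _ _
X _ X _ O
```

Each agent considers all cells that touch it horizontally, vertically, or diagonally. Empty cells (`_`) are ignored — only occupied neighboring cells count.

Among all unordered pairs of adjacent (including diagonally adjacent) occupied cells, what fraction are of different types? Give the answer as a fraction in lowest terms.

Scan each occupied cell's neighbors to the right and below (and the two forward diagonals) so each pair is counted once.
From row 1: 2 unlike of 6 pairs (running 2/6).
From row 2: 2 unlike of 4 pairs (running 4/10).
From row 3: 0 unlike of 6 pairs (running 4/16).
Total adjacent occupied pairs: 16; unlike-type pairs: 4.
4/16 reduces to 1/4.

1/4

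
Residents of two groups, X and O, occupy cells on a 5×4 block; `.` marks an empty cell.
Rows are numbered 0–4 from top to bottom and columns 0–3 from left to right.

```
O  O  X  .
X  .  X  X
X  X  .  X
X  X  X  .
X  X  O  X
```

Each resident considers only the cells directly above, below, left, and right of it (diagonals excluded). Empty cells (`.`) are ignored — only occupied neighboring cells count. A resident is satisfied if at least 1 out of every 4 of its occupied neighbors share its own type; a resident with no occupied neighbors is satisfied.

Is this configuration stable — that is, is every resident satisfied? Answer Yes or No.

Row 0: (0,0)O 1/2 satisfied · (0,1)O 1/2 satisfied · (0,2)X 1/2 satisfied
Row 1: (1,0)X 1/2 satisfied · (1,2)X 2/2 satisfied · (1,3)X 2/2 satisfied
Row 2: (2,0)X 3/3 satisfied · (2,1)X 2/2 satisfied · (2,3)X 1/1 satisfied
Row 3: (3,0)X 3/3 satisfied · (3,1)X 4/4 satisfied · (3,2)X 1/2 satisfied
Row 4: (4,0)X 2/2 satisfied · (4,1)X 2/3 satisfied · (4,2)O 0/3 not · (4,3)X 0/1 not
For instance (4,2) has only 0/3 same-type neighbors, below 1/4.

No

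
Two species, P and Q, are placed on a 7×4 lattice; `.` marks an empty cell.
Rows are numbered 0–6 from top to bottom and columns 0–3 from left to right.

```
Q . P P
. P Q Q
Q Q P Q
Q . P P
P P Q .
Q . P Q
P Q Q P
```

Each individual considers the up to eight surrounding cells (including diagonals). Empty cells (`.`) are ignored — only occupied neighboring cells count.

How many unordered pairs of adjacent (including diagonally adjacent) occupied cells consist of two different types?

Scan each occupied cell's neighbors to the right and below (and the two forward diagonals) so each pair is counted once.
From row 0: 5 unlike of 7 pairs (running 5/7).
From row 1: 5 unlike of 10 pairs (running 10/17).
From row 2: 5 unlike of 10 pairs (running 15/27).
From row 3: 4 unlike of 6 pairs (running 19/33).
From row 4: 4 unlike of 7 pairs (running 23/40).
From row 5: 5 unlike of 8 pairs (running 28/48).
From row 6: 2 unlike of 3 pairs (running 30/51).
Total adjacent occupied pairs: 51; unlike-type pairs: 30.

30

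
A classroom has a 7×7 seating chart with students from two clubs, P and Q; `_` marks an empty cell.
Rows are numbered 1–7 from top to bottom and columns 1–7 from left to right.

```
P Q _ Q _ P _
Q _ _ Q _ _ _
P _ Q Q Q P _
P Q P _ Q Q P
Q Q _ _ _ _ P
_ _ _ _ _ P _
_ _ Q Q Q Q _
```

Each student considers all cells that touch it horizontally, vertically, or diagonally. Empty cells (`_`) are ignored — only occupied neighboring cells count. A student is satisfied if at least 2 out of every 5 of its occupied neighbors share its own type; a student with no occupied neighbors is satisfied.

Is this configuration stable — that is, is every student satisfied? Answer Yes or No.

(1,1)P 0/2 ✗
(1,2)Q 1/2 ✓
(1,4)Q 1/1 ✓
(1,6)P 0/0 ✓
(2,1)Q 1/3 ✗
(2,4)Q 4/4 ✓
(3,1)P 1/3 ✗
(3,3)Q 3/4 ✓
(3,4)Q 4/5 ✓
(3,5)Q 4/5 ✓
(3,6)P 1/4 ✗
(4,1)P 1/4 ✗
(4,2)Q 3/6 ✓
(4,3)P 0/4 ✗
(4,5)Q 3/4 ✓
(4,6)Q 2/5 ✓
(4,7)P 2/3 ✓
(5,1)Q 2/3 ✓
(5,2)Q 2/4 ✓
(5,7)P 2/3 ✓
(6,6)P 1/3 ✗
(7,3)Q 1/1 ✓
(7,4)Q 2/2 ✓
(7,5)Q 2/3 ✓
(7,6)Q 1/2 ✓
For instance (1,1) has only 0/2 same-type neighbors, below 2/5.

No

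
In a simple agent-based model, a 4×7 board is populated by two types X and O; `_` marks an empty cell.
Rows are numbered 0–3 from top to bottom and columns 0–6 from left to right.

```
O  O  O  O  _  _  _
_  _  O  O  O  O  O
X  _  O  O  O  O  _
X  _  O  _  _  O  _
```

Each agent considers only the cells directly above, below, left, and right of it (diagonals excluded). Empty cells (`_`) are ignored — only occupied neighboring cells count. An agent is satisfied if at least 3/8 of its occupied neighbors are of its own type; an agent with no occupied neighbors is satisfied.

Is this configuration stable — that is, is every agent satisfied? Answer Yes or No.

Row 0: (0,0)O 1/1 ✓ · (0,1)O 2/2 ✓ · (0,2)O 3/3 ✓ · (0,3)O 2/2 ✓
Row 1: (1,2)O 3/3 ✓ · (1,3)O 4/4 ✓ · (1,4)O 3/3 ✓ · (1,5)O 3/3 ✓ · (1,6)O 1/1 ✓
Row 2: (2,0)X 1/1 ✓ · (2,2)O 3/3 ✓ · (2,3)O 3/3 ✓ · (2,4)O 3/3 ✓ · (2,5)O 3/3 ✓
Row 3: (3,0)X 1/1 ✓ · (3,2)O 1/1 ✓ · (3,5)O 1/1 ✓
All meet the threshold, so the configuration is stable.

Yes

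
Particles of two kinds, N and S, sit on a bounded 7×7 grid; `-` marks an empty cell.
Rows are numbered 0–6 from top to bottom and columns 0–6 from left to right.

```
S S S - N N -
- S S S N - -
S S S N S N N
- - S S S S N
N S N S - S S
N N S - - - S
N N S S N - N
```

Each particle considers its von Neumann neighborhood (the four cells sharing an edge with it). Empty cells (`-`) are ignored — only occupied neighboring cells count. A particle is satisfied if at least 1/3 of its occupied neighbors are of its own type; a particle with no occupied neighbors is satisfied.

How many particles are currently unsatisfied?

Row 0: (0,0)S 1/1 ok · (0,1)S 3/3 ok · (0,2)S 2/2 ok · (0,4)N 2/2 ok · (0,5)N 1/1 ok
Row 1: (1,1)S 3/3 ok · (1,2)S 4/4 ok · (1,3)S 1/3 ok · (1,4)N 1/3 ok
Row 2: (2,0)S 1/1 ok · (2,1)S 3/3 ok · (2,2)S 3/4 ok · (2,3)N 0/4 unhappy · (2,4)S 1/4 unhappy · (2,5)N 1/3 ok · (2,6)N 2/2 ok
Row 3: (3,2)S 2/3 ok · (3,3)S 3/4 ok · (3,4)S 3/3 ok · (3,5)S 2/4 ok · (3,6)N 1/3 ok
Row 4: (4,0)N 1/2 ok · (4,1)S 0/3 unhappy · (4,2)N 0/4 unhappy · (4,3)S 1/2 ok · (4,5)S 2/2 ok · (4,6)S 2/3 ok
Row 5: (5,0)N 3/3 ok · (5,1)N 2/4 ok · (5,2)S 1/3 ok · (5,6)S 1/2 ok
Row 6: (6,0)N 2/2 ok · (6,1)N 2/3 ok · (6,2)S 2/3 ok · (6,3)S 1/2 ok · (6,4)N 0/1 unhappy · (6,6)N 0/1 unhappy
Unsatisfied: (2,3), (2,4), (4,1), (4,2), (6,4), (6,6) — 6 in total.

6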